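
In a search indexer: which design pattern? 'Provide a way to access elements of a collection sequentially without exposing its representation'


This matches the Iterator pattern

Iterator


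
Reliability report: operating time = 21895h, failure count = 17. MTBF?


Formula: MTBF = Total operating time / Number of failures
MTBF = 21895 / 17
MTBF = 1287.94 hours

1287.94 hours


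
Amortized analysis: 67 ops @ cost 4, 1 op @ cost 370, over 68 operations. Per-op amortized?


Formula: Amortized cost = Total cost / Operations
Total cost = (67 * 4) + (1 * 370)
Total cost = 268 + 370 = 638
Amortized = 638 / 68 = 9.3824

9.3824


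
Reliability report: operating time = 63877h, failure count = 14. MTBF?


Formula: MTBF = Total operating time / Number of failures
MTBF = 63877 / 14
MTBF = 4562.64 hours

4562.64 hours


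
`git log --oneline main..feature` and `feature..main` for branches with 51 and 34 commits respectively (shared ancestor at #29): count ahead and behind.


Common ancestor: commit #29
feature commits after divergence: 51 - 29 = 22
main commits after divergence: 34 - 29 = 5
feature is 22 commits ahead of main
main is 5 commits ahead of feature

feature ahead: 22, main ahead: 5


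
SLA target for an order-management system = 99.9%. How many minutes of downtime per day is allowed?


Formula: allowed downtime = period * (100 - SLA) / 100
Period (day) = 1440 minutes
Unavailability fraction = (100 - 99.9) / 100
Allowed downtime = 1440 * (100 - 99.9) / 100
Allowed downtime = 1.44 minutes

1.44 minutes


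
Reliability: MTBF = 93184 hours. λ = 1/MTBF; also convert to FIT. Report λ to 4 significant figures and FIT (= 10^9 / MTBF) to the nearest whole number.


Formula: λ = 1 / MTBF; FIT = λ × 1e9 = 1e9 / MTBF
λ = 1 / 93184 ≈ 1.073e-05 failures/hour
FIT = 1e9 / 93184 ≈ 10731 failures per 1e9 hours (nearest whole number)

λ = 1.073e-05 /h, FIT = 10731


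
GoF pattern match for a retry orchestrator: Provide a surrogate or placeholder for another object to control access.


This matches the Proxy pattern

Proxy


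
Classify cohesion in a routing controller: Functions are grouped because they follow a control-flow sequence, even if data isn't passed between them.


Reasoning: Grouped by order of execution within a routine, not by data flow
Type: Procedural cohesion

Procedural cohesion


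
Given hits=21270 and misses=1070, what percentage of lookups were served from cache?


Formula: hit rate = hits / (hits + misses) * 100
hit rate = 21270 / (21270 + 1070) * 100
hit rate = 21270 / 22340 * 100
hit rate = 95.21%

95.21%


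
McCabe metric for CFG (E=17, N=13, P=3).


Formula: V(G) = E - N + 2P
V(G) = 17 - 13 + 2*3
V(G) = 4 + 6
V(G) = 10

10


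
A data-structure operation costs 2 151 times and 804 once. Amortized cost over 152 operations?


Formula: Amortized cost = Total cost / Operations
Total cost = (151 * 2) + (1 * 804)
Total cost = 302 + 804 = 1106
Amortized = 1106 / 152 = 7.2763

7.2763


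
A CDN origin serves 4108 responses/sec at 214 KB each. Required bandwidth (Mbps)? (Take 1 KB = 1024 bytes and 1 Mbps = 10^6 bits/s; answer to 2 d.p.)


Formula: Mbps = payload_bytes * RPS * 8 / 1e6
Payload per request = 214 KB = 214 * 1024 = 219136 bytes
Total bytes/sec = 219136 * 4108 = 900210688
Total bits/sec = 900210688 * 8 = 7201685504
Mbps = 7201685504 / 1e6 = 7201.69

7201.69 Mbps


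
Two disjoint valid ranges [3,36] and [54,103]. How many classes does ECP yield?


Valid ranges: [3,36] and [54,103]
Class 1: x < 3 — invalid
Class 2: 3 ≤ x ≤ 36 — valid
Class 3: 36 < x < 54 — invalid (gap between ranges)
Class 4: 54 ≤ x ≤ 103 — valid
Class 5: x > 103 — invalid
Total equivalence classes: 5

5 equivalence classes


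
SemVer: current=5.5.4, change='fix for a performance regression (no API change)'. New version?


Current: 5.5.4
Change category: 'fix for a performance regression (no API change)' → patch bump
SemVer rule: patch bump → increment PATCH (MAJOR and MINOR unchanged)
New: 5.5.5

5.5.5


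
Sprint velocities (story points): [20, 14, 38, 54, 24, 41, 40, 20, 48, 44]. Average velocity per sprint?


Formula: Avg velocity = Total points / Number of sprints
Points: [20, 14, 38, 54, 24, 41, 40, 20, 48, 44]
Sum = 20 + 14 + 38 + 54 + 24 + 41 + 40 + 20 + 48 + 44 = 343
Avg velocity = 343 / 10 = 34.3 points/sprint

34.3 points/sprint


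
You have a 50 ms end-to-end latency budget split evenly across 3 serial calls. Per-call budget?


Formula: per_stage = total_budget / stages
per_stage = 50 / 3
per_stage = 16.67 ms

16.67 ms


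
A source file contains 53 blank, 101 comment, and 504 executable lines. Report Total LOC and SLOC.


Total LOC = blank + comment + code
Total LOC = 53 + 101 + 504 = 658
SLOC (source only) = code = 504

Total LOC: 658, SLOC: 504


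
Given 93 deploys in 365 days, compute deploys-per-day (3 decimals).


Formula: deployments per day = releases / days
= 93 / 365
= 0.255 deploys/day
(equivalently, 1.78 deploys/week)

0.255 deploys/day


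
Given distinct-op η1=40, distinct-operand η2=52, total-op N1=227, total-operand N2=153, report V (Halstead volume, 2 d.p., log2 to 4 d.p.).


Formula: V = N * log2(η), where N = N1 + N2 and η = η1 + η2
η = 40 + 52 = 92
N = 227 + 153 = 380
log2(92) ≈ 6.5236
V = 380 * 6.5236 = 2478.97

2478.97


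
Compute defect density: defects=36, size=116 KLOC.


Defect density = defects / KLOC
Defect density = 36 / 116
Defect density = 0.31 defects/KLOC

0.31 defects/KLOC


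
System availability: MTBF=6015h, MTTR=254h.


Availability = MTBF / (MTBF + MTTR)
Availability = 6015 / (6015 + 254)
Availability = 6015 / 6269
Availability = 95.9483%

95.9483%


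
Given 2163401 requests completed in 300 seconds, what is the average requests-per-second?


Formula: throughput = requests / seconds
throughput = 2163401 / 300
throughput = 7211.34 requests/second

7211.34 requests/second


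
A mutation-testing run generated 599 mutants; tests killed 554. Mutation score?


Mutation score = killed / total * 100
Mutation score = 554 / 599 * 100
Mutation score = 92.49%

92.49%


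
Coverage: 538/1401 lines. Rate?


Coverage = covered / total * 100
Coverage = 538 / 1401 * 100
Coverage = 38.4%

38.4%


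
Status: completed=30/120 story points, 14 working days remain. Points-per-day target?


Formula: Required rate = Remaining points / Days left
Remaining = 120 - 30 = 90 points
Required rate = 90 / 14 = 6.43 points/day

6.43 points/day


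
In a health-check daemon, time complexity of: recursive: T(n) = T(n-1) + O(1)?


Reasoning: linear recursion with constant work per frame
Complexity: O(n)

O(n)


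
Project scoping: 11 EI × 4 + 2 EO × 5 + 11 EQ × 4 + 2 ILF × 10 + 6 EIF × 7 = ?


UFP = EI*4 + EO*5 + EQ*4 + ILF*10 + EIF*7
UFP = 11*4 + 2*5 + 11*4 + 2*10 + 6*7
UFP = 44 + 10 + 44 + 20 + 42
UFP = 160

160


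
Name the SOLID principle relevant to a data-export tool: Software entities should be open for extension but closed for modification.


This describes the Open/Closed Principle (OCP)

Open/Closed Principle (OCP)


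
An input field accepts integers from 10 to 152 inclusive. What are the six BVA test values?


Range: [10, 152]
Boundaries: just below min, min, min+1, max-1, max, just above max
Values: [9, 10, 11, 151, 152, 153]

[9, 10, 11, 151, 152, 153]


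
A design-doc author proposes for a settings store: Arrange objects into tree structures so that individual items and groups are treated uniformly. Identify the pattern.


This matches the Composite pattern

Composite


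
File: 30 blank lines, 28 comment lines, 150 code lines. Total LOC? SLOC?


Total LOC = blank + comment + code
Total LOC = 30 + 28 + 150 = 208
SLOC (source only) = code = 150

Total LOC: 208, SLOC: 150


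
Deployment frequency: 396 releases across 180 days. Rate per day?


Formula: deployments per day = releases / days
= 396 / 180
= 2.2 deploys/day
(equivalently, 15.4 deploys/week)

2.2 deploys/day


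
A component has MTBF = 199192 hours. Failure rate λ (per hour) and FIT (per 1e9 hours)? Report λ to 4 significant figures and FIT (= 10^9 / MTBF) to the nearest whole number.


Formula: λ = 1 / MTBF; FIT = λ × 1e9 = 1e9 / MTBF
λ = 1 / 199192 ≈ 5.020e-06 failures/hour
FIT = 1e9 / 199192 ≈ 5020 failures per 1e9 hours (nearest whole number)

λ = 5.020e-06 /h, FIT = 5020


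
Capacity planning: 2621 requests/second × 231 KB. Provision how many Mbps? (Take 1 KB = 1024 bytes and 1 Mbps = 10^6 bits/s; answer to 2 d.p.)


Formula: Mbps = payload_bytes * RPS * 8 / 1e6
Payload per request = 231 KB = 231 * 1024 = 236544 bytes
Total bytes/sec = 236544 * 2621 = 619981824
Total bits/sec = 619981824 * 8 = 4959854592
Mbps = 4959854592 / 1e6 = 4959.85

4959.85 Mbps


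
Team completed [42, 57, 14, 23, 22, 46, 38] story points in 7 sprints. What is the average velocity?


Formula: Avg velocity = Total points / Number of sprints
Points: [42, 57, 14, 23, 22, 46, 38]
Sum = 42 + 57 + 14 + 23 + 22 + 46 + 38 = 242
Avg velocity = 242 / 7 = 34.57 points/sprint

34.57 points/sprint


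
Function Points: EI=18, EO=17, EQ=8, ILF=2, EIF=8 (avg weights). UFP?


UFP = EI*4 + EO*5 + EQ*4 + ILF*10 + EIF*7
UFP = 18*4 + 17*5 + 8*4 + 2*10 + 8*7
UFP = 72 + 85 + 32 + 20 + 56
UFP = 265

265


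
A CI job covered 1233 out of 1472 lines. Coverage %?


Coverage = covered / total * 100
Coverage = 1233 / 1472 * 100
Coverage = 83.76%

83.76%


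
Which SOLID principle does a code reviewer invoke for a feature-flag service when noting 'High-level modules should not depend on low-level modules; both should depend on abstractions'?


This describes the Dependency Inversion Principle (DIP)

Dependency Inversion Principle (DIP)


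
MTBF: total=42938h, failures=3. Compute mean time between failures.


Formula: MTBF = Total operating time / Number of failures
MTBF = 42938 / 3
MTBF = 14312.67 hours

14312.67 hours


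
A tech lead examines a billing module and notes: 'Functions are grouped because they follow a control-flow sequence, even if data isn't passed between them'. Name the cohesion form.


Reasoning: Grouped by order of execution within a routine, not by data flow
Type: Procedural cohesion

Procedural cohesion


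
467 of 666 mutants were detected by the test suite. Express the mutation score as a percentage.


Mutation score = killed / total * 100
Mutation score = 467 / 666 * 100
Mutation score = 70.12%

70.12%


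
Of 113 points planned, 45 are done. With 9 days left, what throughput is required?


Formula: Required rate = Remaining points / Days left
Remaining = 113 - 45 = 68 points
Required rate = 68 / 9 = 7.56 points/day

7.56 points/day


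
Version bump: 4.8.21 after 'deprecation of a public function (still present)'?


Current: 4.8.21
Change category: 'deprecation of a public function (still present)' → minor bump
SemVer rule: minor bump → increment MINOR, reset PATCH to 0 (MAJOR unchanged)
New: 4.9.0

4.9.0


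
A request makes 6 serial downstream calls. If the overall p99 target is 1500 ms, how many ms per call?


Formula: per_stage = total_budget / stages
per_stage = 1500 / 6
per_stage = 250.0 ms

250.0 ms


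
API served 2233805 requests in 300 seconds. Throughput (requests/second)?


Formula: throughput = requests / seconds
throughput = 2233805 / 300
throughput = 7446.02 requests/second

7446.02 requests/second


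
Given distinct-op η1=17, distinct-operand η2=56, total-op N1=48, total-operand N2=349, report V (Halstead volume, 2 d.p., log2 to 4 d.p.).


Formula: V = N * log2(η), where N = N1 + N2 and η = η1 + η2
η = 17 + 56 = 73
N = 48 + 349 = 397
log2(73) ≈ 6.1898
V = 397 * 6.1898 = 2457.35

2457.35


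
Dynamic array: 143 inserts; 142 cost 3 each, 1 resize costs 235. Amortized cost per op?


Formula: Amortized cost = Total cost / Operations
Total cost = (142 * 3) + (1 * 235)
Total cost = 426 + 235 = 661
Amortized = 661 / 143 = 4.6224

4.6224


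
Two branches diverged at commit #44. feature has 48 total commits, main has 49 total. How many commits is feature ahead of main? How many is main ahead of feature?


Common ancestor: commit #44
feature commits after divergence: 48 - 44 = 4
main commits after divergence: 49 - 44 = 5
feature is 4 commits ahead of main
main is 5 commits ahead of feature

feature ahead: 4, main ahead: 5


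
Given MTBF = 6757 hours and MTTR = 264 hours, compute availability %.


Availability = MTBF / (MTBF + MTTR)
Availability = 6757 / (6757 + 264)
Availability = 6757 / 7021
Availability = 96.2399%

96.2399%


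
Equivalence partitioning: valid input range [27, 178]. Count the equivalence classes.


Valid range: [27, 178]
Class 1: x < 27 — invalid
Class 2: 27 ≤ x ≤ 178 — valid
Class 3: x > 178 — invalid
Total equivalence classes: 3

3 equivalence classes


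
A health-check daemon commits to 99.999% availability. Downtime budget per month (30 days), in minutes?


Formula: allowed downtime = period * (100 - SLA) / 100
Period (month (30 days)) = 43200 minutes
Unavailability fraction = (100 - 99.999) / 100
Allowed downtime = 43200 * (100 - 99.999) / 100
Allowed downtime = 0.432 minutes

0.432 minutes


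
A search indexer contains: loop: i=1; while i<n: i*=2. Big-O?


Reasoning: i doubles each step so iterations are log2(n)
Complexity: O(log n)

O(log n)


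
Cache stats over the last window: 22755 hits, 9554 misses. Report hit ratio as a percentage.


Formula: hit rate = hits / (hits + misses) * 100
hit rate = 22755 / (22755 + 9554) * 100
hit rate = 22755 / 32309 * 100
hit rate = 70.43%

70.43%


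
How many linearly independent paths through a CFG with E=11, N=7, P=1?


Formula: V(G) = E - N + 2P
V(G) = 11 - 7 + 2*1
V(G) = 4 + 2
V(G) = 6

6


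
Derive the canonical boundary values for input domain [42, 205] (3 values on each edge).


Range: [42, 205]
Boundaries: just below min, min, min+1, max-1, max, just above max
Values: [41, 42, 43, 204, 205, 206]

[41, 42, 43, 204, 205, 206]


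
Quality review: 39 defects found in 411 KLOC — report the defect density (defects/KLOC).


Defect density = defects / KLOC
Defect density = 39 / 411
Defect density = 0.095 defects/KLOC

0.095 defects/KLOC


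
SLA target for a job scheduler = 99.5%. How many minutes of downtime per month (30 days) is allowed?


Formula: allowed downtime = period * (100 - SLA) / 100
Period (month (30 days)) = 43200 minutes
Unavailability fraction = (100 - 99.5) / 100
Allowed downtime = 43200 * (100 - 99.5) / 100
Allowed downtime = 216.0 minutes

216.0 minutes


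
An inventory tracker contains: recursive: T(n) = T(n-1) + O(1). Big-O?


Reasoning: linear recursion with constant work per frame
Complexity: O(n)

O(n)


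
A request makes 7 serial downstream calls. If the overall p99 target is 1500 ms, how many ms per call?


Formula: per_stage = total_budget / stages
per_stage = 1500 / 7
per_stage = 214.29 ms

214.29 ms


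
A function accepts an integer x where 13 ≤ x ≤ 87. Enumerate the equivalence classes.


Valid range: [13, 87]
Class 1: x < 13 — invalid
Class 2: 13 ≤ x ≤ 87 — valid
Class 3: x > 87 — invalid
Total equivalence classes: 3

3 equivalence classes


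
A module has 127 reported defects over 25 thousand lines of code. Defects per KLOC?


Defect density = defects / KLOC
Defect density = 127 / 25
Defect density = 5.08 defects/KLOC

5.08 defects/KLOC


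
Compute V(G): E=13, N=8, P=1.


Formula: V(G) = E - N + 2P
V(G) = 13 - 8 + 2*1
V(G) = 5 + 2
V(G) = 7

7


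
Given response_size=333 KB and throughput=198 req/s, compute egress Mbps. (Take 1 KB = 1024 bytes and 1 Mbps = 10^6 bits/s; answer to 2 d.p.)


Formula: Mbps = payload_bytes * RPS * 8 / 1e6
Payload per request = 333 KB = 333 * 1024 = 340992 bytes
Total bytes/sec = 340992 * 198 = 67516416
Total bits/sec = 67516416 * 8 = 540131328
Mbps = 540131328 / 1e6 = 540.13

540.13 Mbps


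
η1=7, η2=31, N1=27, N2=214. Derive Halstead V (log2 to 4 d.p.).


Formula: V = N * log2(η), where N = N1 + N2 and η = η1 + η2
η = 7 + 31 = 38
N = 27 + 214 = 241
log2(38) ≈ 5.2479
V = 241 * 5.2479 = 1264.74

1264.74


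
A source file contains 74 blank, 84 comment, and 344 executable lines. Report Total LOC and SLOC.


Total LOC = blank + comment + code
Total LOC = 74 + 84 + 344 = 502
SLOC (source only) = code = 344

Total LOC: 502, SLOC: 344


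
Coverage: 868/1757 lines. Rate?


Coverage = covered / total * 100
Coverage = 868 / 1757 * 100
Coverage = 49.4%

49.4%


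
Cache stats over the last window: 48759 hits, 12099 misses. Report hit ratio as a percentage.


Formula: hit rate = hits / (hits + misses) * 100
hit rate = 48759 / (48759 + 12099) * 100
hit rate = 48759 / 60858 * 100
hit rate = 80.12%

80.12%


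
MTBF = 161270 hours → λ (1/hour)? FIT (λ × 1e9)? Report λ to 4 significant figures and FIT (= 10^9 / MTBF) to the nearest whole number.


Formula: λ = 1 / MTBF; FIT = λ × 1e9 = 1e9 / MTBF
λ = 1 / 161270 ≈ 6.201e-06 failures/hour
FIT = 1e9 / 161270 ≈ 6201 failures per 1e9 hours (nearest whole number)

λ = 6.201e-06 /h, FIT = 6201


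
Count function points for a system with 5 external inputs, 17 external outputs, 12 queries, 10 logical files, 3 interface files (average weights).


UFP = EI*4 + EO*5 + EQ*4 + ILF*10 + EIF*7
UFP = 5*4 + 17*5 + 12*4 + 10*10 + 3*7
UFP = 20 + 85 + 48 + 100 + 21
UFP = 274

274


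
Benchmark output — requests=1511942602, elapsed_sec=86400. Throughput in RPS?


Formula: throughput = requests / seconds
throughput = 1511942602 / 86400
throughput = 17499.34 requests/second

17499.34 requests/second


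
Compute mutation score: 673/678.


Mutation score = killed / total * 100
Mutation score = 673 / 678 * 100
Mutation score = 99.26%

99.26%


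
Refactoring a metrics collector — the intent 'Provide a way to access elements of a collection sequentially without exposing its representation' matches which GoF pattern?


This matches the Iterator pattern

Iterator


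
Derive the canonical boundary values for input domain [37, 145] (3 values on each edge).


Range: [37, 145]
Boundaries: just below min, min, min+1, max-1, max, just above max
Values: [36, 37, 38, 144, 145, 146]

[36, 37, 38, 144, 145, 146]


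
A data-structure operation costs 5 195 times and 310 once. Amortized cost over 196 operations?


Formula: Amortized cost = Total cost / Operations
Total cost = (195 * 5) + (1 * 310)
Total cost = 975 + 310 = 1285
Amortized = 1285 / 196 = 6.5561

6.5561


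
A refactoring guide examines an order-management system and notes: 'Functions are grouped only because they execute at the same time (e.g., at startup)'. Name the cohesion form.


Reasoning: Related by timing only
Type: Temporal cohesion

Temporal cohesion


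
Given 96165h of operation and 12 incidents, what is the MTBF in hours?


Formula: MTBF = Total operating time / Number of failures
MTBF = 96165 / 12
MTBF = 8013.75 hours

8013.75 hours


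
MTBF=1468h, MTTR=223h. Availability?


Availability = MTBF / (MTBF + MTTR)
Availability = 1468 / (1468 + 223)
Availability = 1468 / 1691
Availability = 86.8125%

86.8125%


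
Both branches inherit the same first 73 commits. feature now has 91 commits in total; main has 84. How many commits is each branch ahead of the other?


Common ancestor: commit #73
feature commits after divergence: 91 - 73 = 18
main commits after divergence: 84 - 73 = 11
feature is 18 commits ahead of main
main is 11 commits ahead of feature

feature ahead: 18, main ahead: 11


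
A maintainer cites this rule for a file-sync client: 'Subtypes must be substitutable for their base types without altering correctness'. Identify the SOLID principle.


This describes the Liskov Substitution Principle (LSP)

Liskov Substitution Principle (LSP)


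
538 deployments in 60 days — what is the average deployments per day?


Formula: deployments per day = releases / days
= 538 / 60
= 8.967 deploys/day
(equivalently, 62.77 deploys/week)

8.967 deploys/day


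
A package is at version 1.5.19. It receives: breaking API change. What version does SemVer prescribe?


Current: 1.5.19
Change category: 'breaking API change' → major bump
SemVer rule: major bump → increment MAJOR, reset MINOR and PATCH to 0
New: 2.0.0

2.0.0


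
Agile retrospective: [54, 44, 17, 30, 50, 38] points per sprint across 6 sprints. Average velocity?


Formula: Avg velocity = Total points / Number of sprints
Points: [54, 44, 17, 30, 50, 38]
Sum = 54 + 44 + 17 + 30 + 50 + 38 = 233
Avg velocity = 233 / 6 = 38.83 points/sprint

38.83 points/sprint


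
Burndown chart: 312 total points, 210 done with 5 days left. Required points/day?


Formula: Required rate = Remaining points / Days left
Remaining = 312 - 210 = 102 points
Required rate = 102 / 5 = 20.4 points/day

20.4 points/day


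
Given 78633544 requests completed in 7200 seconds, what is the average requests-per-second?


Formula: throughput = requests / seconds
throughput = 78633544 / 7200
throughput = 10921.33 requests/second

10921.33 requests/second


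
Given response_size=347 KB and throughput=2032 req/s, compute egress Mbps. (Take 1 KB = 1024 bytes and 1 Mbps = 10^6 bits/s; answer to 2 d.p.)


Formula: Mbps = payload_bytes * RPS * 8 / 1e6
Payload per request = 347 KB = 347 * 1024 = 355328 bytes
Total bytes/sec = 355328 * 2032 = 722026496
Total bits/sec = 722026496 * 8 = 5776211968
Mbps = 5776211968 / 1e6 = 5776.21

5776.21 Mbps


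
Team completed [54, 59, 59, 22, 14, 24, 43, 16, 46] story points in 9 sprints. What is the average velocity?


Formula: Avg velocity = Total points / Number of sprints
Points: [54, 59, 59, 22, 14, 24, 43, 16, 46]
Sum = 54 + 59 + 59 + 22 + 14 + 24 + 43 + 16 + 46 = 337
Avg velocity = 337 / 9 = 37.44 points/sprint

37.44 points/sprint


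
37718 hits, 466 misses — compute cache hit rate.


Formula: hit rate = hits / (hits + misses) * 100
hit rate = 37718 / (37718 + 466) * 100
hit rate = 37718 / 38184 * 100
hit rate = 98.78%

98.78%


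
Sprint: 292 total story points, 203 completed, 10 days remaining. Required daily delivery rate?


Formula: Required rate = Remaining points / Days left
Remaining = 292 - 203 = 89 points
Required rate = 89 / 10 = 8.9 points/day

8.9 points/day


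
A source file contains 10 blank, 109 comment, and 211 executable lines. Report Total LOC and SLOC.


Total LOC = blank + comment + code
Total LOC = 10 + 109 + 211 = 330
SLOC (source only) = code = 211

Total LOC: 330, SLOC: 211


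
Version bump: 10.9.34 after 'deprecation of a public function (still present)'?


Current: 10.9.34
Change category: 'deprecation of a public function (still present)' → minor bump
SemVer rule: minor bump → increment MINOR, reset PATCH to 0 (MAJOR unchanged)
New: 10.10.0

10.10.0


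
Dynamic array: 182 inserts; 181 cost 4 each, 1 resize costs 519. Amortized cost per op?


Formula: Amortized cost = Total cost / Operations
Total cost = (181 * 4) + (1 * 519)
Total cost = 724 + 519 = 1243
Amortized = 1243 / 182 = 6.8297

6.8297


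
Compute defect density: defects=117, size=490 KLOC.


Defect density = defects / KLOC
Defect density = 117 / 490
Defect density = 0.239 defects/KLOC

0.239 defects/KLOC


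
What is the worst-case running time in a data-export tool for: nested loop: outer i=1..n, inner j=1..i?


Reasoning: triangle: n(n+1)/2 ~ n^2/2
Complexity: O(n^2)

O(n^2)


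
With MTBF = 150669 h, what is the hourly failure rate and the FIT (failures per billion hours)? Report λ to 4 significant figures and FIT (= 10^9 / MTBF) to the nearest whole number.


Formula: λ = 1 / MTBF; FIT = λ × 1e9 = 1e9 / MTBF
λ = 1 / 150669 ≈ 6.637e-06 failures/hour
FIT = 1e9 / 150669 ≈ 6637 failures per 1e9 hours (nearest whole number)

λ = 6.637e-06 /h, FIT = 6637


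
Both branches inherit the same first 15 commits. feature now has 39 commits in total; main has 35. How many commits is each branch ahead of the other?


Common ancestor: commit #15
feature commits after divergence: 39 - 15 = 24
main commits after divergence: 35 - 15 = 20
feature is 24 commits ahead of main
main is 20 commits ahead of feature

feature ahead: 24, main ahead: 20


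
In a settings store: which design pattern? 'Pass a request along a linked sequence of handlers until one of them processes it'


This matches the Chain of Responsibility pattern

Chain of Responsibility


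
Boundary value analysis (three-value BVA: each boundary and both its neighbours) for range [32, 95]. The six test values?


Range: [32, 95]
Boundaries: just below min, min, min+1, max-1, max, just above max
Values: [31, 32, 33, 94, 95, 96]

[31, 32, 33, 94, 95, 96]


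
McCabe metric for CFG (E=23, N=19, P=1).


Formula: V(G) = E - N + 2P
V(G) = 23 - 19 + 2*1
V(G) = 4 + 2
V(G) = 6

6


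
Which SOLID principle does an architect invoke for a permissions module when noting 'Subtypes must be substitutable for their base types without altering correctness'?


This describes the Liskov Substitution Principle (LSP)

Liskov Substitution Principle (LSP)


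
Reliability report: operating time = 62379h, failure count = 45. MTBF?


Formula: MTBF = Total operating time / Number of failures
MTBF = 62379 / 45
MTBF = 1386.2 hours

1386.2 hours


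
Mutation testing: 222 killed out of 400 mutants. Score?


Mutation score = killed / total * 100
Mutation score = 222 / 400 * 100
Mutation score = 55.5%

55.5%


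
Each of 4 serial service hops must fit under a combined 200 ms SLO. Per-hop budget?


Formula: per_stage = total_budget / stages
per_stage = 200 / 4
per_stage = 50.0 ms

50.0 ms


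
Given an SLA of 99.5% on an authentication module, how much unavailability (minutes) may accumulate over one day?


Formula: allowed downtime = period * (100 - SLA) / 100
Period (day) = 1440 minutes
Unavailability fraction = (100 - 99.5) / 100
Allowed downtime = 1440 * (100 - 99.5) / 100
Allowed downtime = 7.2 minutes

7.2 minutes


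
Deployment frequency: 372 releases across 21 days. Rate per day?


Formula: deployments per day = releases / days
= 372 / 21
= 17.714 deploys/day
(equivalently, 124.0 deploys/week)

17.714 deploys/day


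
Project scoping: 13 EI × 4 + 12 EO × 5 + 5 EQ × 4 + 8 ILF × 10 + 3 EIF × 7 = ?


UFP = EI*4 + EO*5 + EQ*4 + ILF*10 + EIF*7
UFP = 13*4 + 12*5 + 5*4 + 8*10 + 3*7
UFP = 52 + 60 + 20 + 80 + 21
UFP = 233

233


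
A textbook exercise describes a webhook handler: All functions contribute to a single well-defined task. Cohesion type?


Reasoning: Best: single purpose
Type: Functional cohesion

Functional cohesion


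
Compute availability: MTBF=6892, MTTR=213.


Availability = MTBF / (MTBF + MTTR)
Availability = 6892 / (6892 + 213)
Availability = 6892 / 7105
Availability = 97.0021%

97.0021%


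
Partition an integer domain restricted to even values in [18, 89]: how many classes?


Constraint: even integers in [18, 89]
Class 1: x < 18 — out-of-range invalid
Class 2: x in [18,89] but odd — wrong type invalid
Class 3: x in [18,89] and even — valid
Class 4: x > 89 — out-of-range invalid
Total equivalence classes: 4

4 equivalence classes


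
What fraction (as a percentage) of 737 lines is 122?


Coverage = covered / total * 100
Coverage = 122 / 737 * 100
Coverage = 16.55%

16.55%


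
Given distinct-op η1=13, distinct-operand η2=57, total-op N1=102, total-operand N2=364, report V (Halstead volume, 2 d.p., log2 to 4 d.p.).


Formula: V = N * log2(η), where N = N1 + N2 and η = η1 + η2
η = 13 + 57 = 70
N = 102 + 364 = 466
log2(70) ≈ 6.1293
V = 466 * 6.1293 = 2856.25

2856.25


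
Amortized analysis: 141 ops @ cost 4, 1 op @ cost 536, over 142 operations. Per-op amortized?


Formula: Amortized cost = Total cost / Operations
Total cost = (141 * 4) + (1 * 536)
Total cost = 564 + 536 = 1100
Amortized = 1100 / 142 = 7.7465

7.7465


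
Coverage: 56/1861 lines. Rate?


Coverage = covered / total * 100
Coverage = 56 / 1861 * 100
Coverage = 3.01%

3.01%


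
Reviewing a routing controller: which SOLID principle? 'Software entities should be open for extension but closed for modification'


This describes the Open/Closed Principle (OCP)

Open/Closed Principle (OCP)


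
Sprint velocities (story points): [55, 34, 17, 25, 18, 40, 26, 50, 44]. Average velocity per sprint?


Formula: Avg velocity = Total points / Number of sprints
Points: [55, 34, 17, 25, 18, 40, 26, 50, 44]
Sum = 55 + 34 + 17 + 25 + 18 + 40 + 26 + 50 + 44 = 309
Avg velocity = 309 / 9 = 34.33 points/sprint

34.33 points/sprint


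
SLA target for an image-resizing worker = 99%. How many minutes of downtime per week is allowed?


Formula: allowed downtime = period * (100 - SLA) / 100
Period (week) = 10080 minutes
Unavailability fraction = (100 - 99.0) / 100
Allowed downtime = 10080 * (100 - 99.0) / 100
Allowed downtime = 100.8 minutes

100.8 minutes


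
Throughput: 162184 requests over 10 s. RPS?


Formula: throughput = requests / seconds
throughput = 162184 / 10
throughput = 16218.4 requests/second

16218.4 requests/second


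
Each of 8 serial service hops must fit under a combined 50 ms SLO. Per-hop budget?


Formula: per_stage = total_budget / stages
per_stage = 50 / 8
per_stage = 6.25 ms

6.25 ms


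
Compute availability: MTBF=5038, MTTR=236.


Availability = MTBF / (MTBF + MTTR)
Availability = 5038 / (5038 + 236)
Availability = 5038 / 5274
Availability = 95.5252%

95.5252%


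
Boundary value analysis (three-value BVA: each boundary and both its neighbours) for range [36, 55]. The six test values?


Range: [36, 55]
Boundaries: just below min, min, min+1, max-1, max, just above max
Values: [35, 36, 37, 54, 55, 56]

[35, 36, 37, 54, 55, 56]


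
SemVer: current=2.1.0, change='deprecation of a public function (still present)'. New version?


Current: 2.1.0
Change category: 'deprecation of a public function (still present)' → minor bump
SemVer rule: minor bump → increment MINOR, reset PATCH to 0 (MAJOR unchanged)
New: 2.2.0

2.2.0


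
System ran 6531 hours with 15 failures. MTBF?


Formula: MTBF = Total operating time / Number of failures
MTBF = 6531 / 15
MTBF = 435.4 hours

435.4 hours


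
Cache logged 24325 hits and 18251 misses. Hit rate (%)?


Formula: hit rate = hits / (hits + misses) * 100
hit rate = 24325 / (24325 + 18251) * 100
hit rate = 24325 / 42576 * 100
hit rate = 57.13%

57.13%


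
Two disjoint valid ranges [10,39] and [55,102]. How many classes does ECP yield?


Valid ranges: [10,39] and [55,102]
Class 1: x < 10 — invalid
Class 2: 10 ≤ x ≤ 39 — valid
Class 3: 39 < x < 55 — invalid (gap between ranges)
Class 4: 55 ≤ x ≤ 102 — valid
Class 5: x > 102 — invalid
Total equivalence classes: 5

5 equivalence classes


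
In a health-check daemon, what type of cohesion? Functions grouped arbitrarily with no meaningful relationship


Reasoning: Worst: random grouping
Type: Coincidental cohesion

Coincidental cohesion


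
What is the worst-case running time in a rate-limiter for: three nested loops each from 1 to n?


Reasoning: three levels of nesting over n
Complexity: O(n^3)

O(n^3)


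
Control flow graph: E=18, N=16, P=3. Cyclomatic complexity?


Formula: V(G) = E - N + 2P
V(G) = 18 - 16 + 2*3
V(G) = 2 + 6
V(G) = 8

8


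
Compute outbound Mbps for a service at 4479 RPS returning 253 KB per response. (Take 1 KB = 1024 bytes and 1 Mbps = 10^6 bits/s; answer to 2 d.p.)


Formula: Mbps = payload_bytes * RPS * 8 / 1e6
Payload per request = 253 KB = 253 * 1024 = 259072 bytes
Total bytes/sec = 259072 * 4479 = 1160383488
Total bits/sec = 1160383488 * 8 = 9283067904
Mbps = 9283067904 / 1e6 = 9283.07

9283.07 Mbps


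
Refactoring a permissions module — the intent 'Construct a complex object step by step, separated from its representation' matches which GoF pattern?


This matches the Builder pattern

Builder


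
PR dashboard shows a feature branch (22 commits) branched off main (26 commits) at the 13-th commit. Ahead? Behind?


Common ancestor: commit #13
feature commits after divergence: 22 - 13 = 9
main commits after divergence: 26 - 13 = 13
feature is 9 commits ahead of main
main is 13 commits ahead of feature

feature ahead: 9, main ahead: 13


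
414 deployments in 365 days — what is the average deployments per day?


Formula: deployments per day = releases / days
= 414 / 365
= 1.134 deploys/day
(equivalently, 7.94 deploys/week)

1.134 deploys/day


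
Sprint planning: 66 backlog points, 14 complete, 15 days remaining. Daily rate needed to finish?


Formula: Required rate = Remaining points / Days left
Remaining = 66 - 14 = 52 points
Required rate = 52 / 15 = 3.47 points/day

3.47 points/day


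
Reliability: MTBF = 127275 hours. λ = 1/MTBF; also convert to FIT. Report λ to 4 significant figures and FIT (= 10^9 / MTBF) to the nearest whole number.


Formula: λ = 1 / MTBF; FIT = λ × 1e9 = 1e9 / MTBF
λ = 1 / 127275 ≈ 7.857e-06 failures/hour
FIT = 1e9 / 127275 ≈ 7857 failures per 1e9 hours (nearest whole number)

λ = 7.857e-06 /h, FIT = 7857


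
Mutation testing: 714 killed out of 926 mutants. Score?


Mutation score = killed / total * 100
Mutation score = 714 / 926 * 100
Mutation score = 77.11%

77.11%


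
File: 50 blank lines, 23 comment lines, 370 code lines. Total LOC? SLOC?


Total LOC = blank + comment + code
Total LOC = 50 + 23 + 370 = 443
SLOC (source only) = code = 370

Total LOC: 443, SLOC: 370


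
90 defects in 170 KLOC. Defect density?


Defect density = defects / KLOC
Defect density = 90 / 170
Defect density = 0.529 defects/KLOC

0.529 defects/KLOC


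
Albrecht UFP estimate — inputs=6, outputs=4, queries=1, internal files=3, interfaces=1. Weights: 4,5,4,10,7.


UFP = EI*4 + EO*5 + EQ*4 + ILF*10 + EIF*7
UFP = 6*4 + 4*5 + 1*4 + 3*10 + 1*7
UFP = 24 + 20 + 4 + 30 + 7
UFP = 85

85


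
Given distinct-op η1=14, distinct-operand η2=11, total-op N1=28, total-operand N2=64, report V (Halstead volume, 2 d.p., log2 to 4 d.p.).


Formula: V = N * log2(η), where N = N1 + N2 and η = η1 + η2
η = 14 + 11 = 25
N = 28 + 64 = 92
log2(25) ≈ 4.6439
V = 92 * 4.6439 = 427.24

427.24


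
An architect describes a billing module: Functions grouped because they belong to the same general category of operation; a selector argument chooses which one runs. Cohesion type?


Reasoning: Grouped by category of activity, not by data or sequence
Type: Logical cohesion

Logical cohesion


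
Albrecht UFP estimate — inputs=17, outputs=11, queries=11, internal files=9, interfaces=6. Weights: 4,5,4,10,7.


UFP = EI*4 + EO*5 + EQ*4 + ILF*10 + EIF*7
UFP = 17*4 + 11*5 + 11*4 + 9*10 + 6*7
UFP = 68 + 55 + 44 + 90 + 42
UFP = 299

299


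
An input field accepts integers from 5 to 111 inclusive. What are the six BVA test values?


Range: [5, 111]
Boundaries: just below min, min, min+1, max-1, max, just above max
Values: [4, 5, 6, 110, 111, 112]

[4, 5, 6, 110, 111, 112]


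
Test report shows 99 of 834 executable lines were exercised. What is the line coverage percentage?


Coverage = covered / total * 100
Coverage = 99 / 834 * 100
Coverage = 11.87%

11.87%


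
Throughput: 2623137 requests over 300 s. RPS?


Formula: throughput = requests / seconds
throughput = 2623137 / 300
throughput = 8743.79 requests/second

8743.79 requests/second


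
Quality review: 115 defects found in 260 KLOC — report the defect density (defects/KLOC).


Defect density = defects / KLOC
Defect density = 115 / 260
Defect density = 0.442 defects/KLOC

0.442 defects/KLOC


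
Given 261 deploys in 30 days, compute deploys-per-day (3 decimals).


Formula: deployments per day = releases / days
= 261 / 30
= 8.7 deploys/day
(equivalently, 60.9 deploys/week)

8.7 deploys/day


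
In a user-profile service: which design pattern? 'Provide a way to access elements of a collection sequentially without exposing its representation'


This matches the Iterator pattern

Iterator


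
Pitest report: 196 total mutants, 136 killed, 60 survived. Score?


Mutation score = killed / total * 100
Mutation score = 136 / 196 * 100
Mutation score = 69.39%

69.39%


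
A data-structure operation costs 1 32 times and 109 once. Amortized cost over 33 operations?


Formula: Amortized cost = Total cost / Operations
Total cost = (32 * 1) + (1 * 109)
Total cost = 32 + 109 = 141
Amortized = 141 / 33 = 4.2727

4.2727


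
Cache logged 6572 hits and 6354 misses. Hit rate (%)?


Formula: hit rate = hits / (hits + misses) * 100
hit rate = 6572 / (6572 + 6354) * 100
hit rate = 6572 / 12926 * 100
hit rate = 50.84%

50.84%


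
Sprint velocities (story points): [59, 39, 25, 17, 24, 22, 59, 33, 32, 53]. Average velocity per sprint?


Formula: Avg velocity = Total points / Number of sprints
Points: [59, 39, 25, 17, 24, 22, 59, 33, 32, 53]
Sum = 59 + 39 + 25 + 17 + 24 + 22 + 59 + 33 + 32 + 53 = 363
Avg velocity = 363 / 10 = 36.3 points/sprint

36.3 points/sprint


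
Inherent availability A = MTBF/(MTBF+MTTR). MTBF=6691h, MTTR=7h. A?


Availability = MTBF / (MTBF + MTTR)
Availability = 6691 / (6691 + 7)
Availability = 6691 / 6698
Availability = 99.8955%

99.8955%


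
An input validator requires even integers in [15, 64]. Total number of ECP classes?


Constraint: even integers in [15, 64]
Class 1: x < 15 — out-of-range invalid
Class 2: x in [15,64] but odd — wrong type invalid
Class 3: x in [15,64] and even — valid
Class 4: x > 64 — out-of-range invalid
Total equivalence classes: 4

4 equivalence classes


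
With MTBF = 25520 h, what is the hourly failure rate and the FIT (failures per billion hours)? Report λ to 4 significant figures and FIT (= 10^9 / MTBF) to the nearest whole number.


Formula: λ = 1 / MTBF; FIT = λ × 1e9 = 1e9 / MTBF
λ = 1 / 25520 ≈ 3.918e-05 failures/hour
FIT = 1e9 / 25520 ≈ 39185 failures per 1e9 hours (nearest whole number)

λ = 3.918e-05 /h, FIT = 39185


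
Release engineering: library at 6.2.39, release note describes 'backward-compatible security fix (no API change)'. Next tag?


Current: 6.2.39
Change category: 'backward-compatible security fix (no API change)' → patch bump
SemVer rule: patch bump → increment PATCH (MAJOR and MINOR unchanged)
New: 6.2.40

6.2.40


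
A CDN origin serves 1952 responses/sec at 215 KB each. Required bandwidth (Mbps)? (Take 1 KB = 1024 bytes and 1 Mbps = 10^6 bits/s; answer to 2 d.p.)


Formula: Mbps = payload_bytes * RPS * 8 / 1e6
Payload per request = 215 KB = 215 * 1024 = 220160 bytes
Total bytes/sec = 220160 * 1952 = 429752320
Total bits/sec = 429752320 * 8 = 3438018560
Mbps = 3438018560 / 1e6 = 3438.02

3438.02 Mbps


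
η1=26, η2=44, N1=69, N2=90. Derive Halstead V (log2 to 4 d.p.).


Formula: V = N * log2(η), where N = N1 + N2 and η = η1 + η2
η = 26 + 44 = 70
N = 69 + 90 = 159
log2(70) ≈ 6.1293
V = 159 * 6.1293 = 974.56

974.56


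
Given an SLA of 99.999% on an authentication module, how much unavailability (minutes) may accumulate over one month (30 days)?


Formula: allowed downtime = period * (100 - SLA) / 100
Period (month (30 days)) = 43200 minutes
Unavailability fraction = (100 - 99.999) / 100
Allowed downtime = 43200 * (100 - 99.999) / 100
Allowed downtime = 0.432 minutes

0.432 minutes


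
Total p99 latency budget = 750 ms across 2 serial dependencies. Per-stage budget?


Formula: per_stage = total_budget / stages
per_stage = 750 / 2
per_stage = 375.0 ms

375.0 ms


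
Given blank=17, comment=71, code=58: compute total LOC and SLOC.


Total LOC = blank + comment + code
Total LOC = 17 + 71 + 58 = 146
SLOC (source only) = code = 58

Total LOC: 146, SLOC: 58
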